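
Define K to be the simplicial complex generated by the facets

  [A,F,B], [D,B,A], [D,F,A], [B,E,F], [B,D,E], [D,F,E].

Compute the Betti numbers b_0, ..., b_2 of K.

b_0 = 1, b_1 = 0, b_2 = 1.

Fix the vertex order A < B < D < E < F and write every simplex with vertices in increasing order. Then dim K = 2 and the simplices of K are:

  0-simplices (5): A, B, D, E, F
  1-simplices (9): AB, AD, AF, BD, BE, BF, DE, DF, EF
  2-simplices (6): ABD, ABF, ADF, BDE, BEF, DEF

so the chain groups are C_0 ≅ Z^5, C_1 ≅ Z^9, C_2 ≅ Z^6.

∂_1: C_1 → C_0 is given by ∂[p,q] = [q] − [p].
This gives a 5×9 integer matrix of rank 4; reducing to Smith normal form yields diagonal entries (1,1,1,1).

Boundary ∂_2: C_2 → C_1 sends each 2-simplex [p,q,r] to [q,r] − [p,r] + [p,q]. For instance
  ∂BEF = EF − BF + BE,
  ∂ABD = BD − AD + AB.
As a 9×6 matrix over Z this has rank 5, with invariant factors (1,1,1,1,1).

From H_k ≅ ker(∂_k) / im(∂_{k+1}) we obtain:

  H_0: rank C_0 − rank ∂_1 = 5 − 4 = 1, and the invariant factors of ∂_1 are all 1, so H_0 ≅ Z.
  H_1: rank ker ∂_1 − rank ∂_2 = (9 − 4) − 5 = 0, and the invariant factors of ∂_2 are all 1, so H_1 ≅ 0.
  H_2: rank ker ∂_2 − rank ∂_3 = (6 − 5) − 0 = 1, and there is no ∂_3, so H_2 ≅ Z.

As a check, the Euler characteristic is 5 − 9 + 6 = 2, which agrees with 1 − 0 + 1 = 2.

Hence the Betti numbers are b_0 = 1, b_1 = 0, b_2 = 1.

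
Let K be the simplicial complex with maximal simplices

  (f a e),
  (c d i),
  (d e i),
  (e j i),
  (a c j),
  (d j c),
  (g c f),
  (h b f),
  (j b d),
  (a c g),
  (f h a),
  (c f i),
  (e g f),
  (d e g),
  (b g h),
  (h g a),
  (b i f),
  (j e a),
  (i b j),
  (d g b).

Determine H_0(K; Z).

H_0 ≅ Z.

We work with the vertex ordering a < b < c < d < e < f < g < h < i < j. The simplices of K, each written with vertices in increasing order, are:

  0-simplices (10): a, b, c, d, e, f, g, h, i, j
  1-simplices (30): ac, ae, af, ag, ah, aj, bd, bf, bg, bh, bi, bj, cd, cf, cg, ci, cj, de, dg, di, dj, ef, eg, ei, ej, fg, fh, fi, gh, ij
  2-simplices (20): acg, acj, aef, aej, afh, agh, bdg, bdj, bfh, bfi, bgh, bij, cdi, cdj, cfg, cfi, deg, dei, efg, eij

giving chain groups C_0 ≅ Z^10, C_1 ≅ Z^30, C_2 ≅ Z^20.

Boundary ∂_1: C_1 → C_0 maps an edge to its endpoints' difference, ∂[p,q] = q − p. For instance
  ∂ag = g − a.
The 10×30 boundary matrix has rank 9 and Smith normal form diag(1,1,1,1,1,1,1,1,1).

The boundary map ∂_2: C_2 → C_1 acts by ∂[p,q,r] = [q,r] − [p,r] + [p,q]. For instance
  ∂cdj = dj − cj + cd,
  ∂bfh = fh − bh + bf.
The 30×20 boundary matrix has rank 20 and Smith normal form diag(1,1,1,1,1,1,1,1,1,1,1,1,1,1,1,1,1,1,1,2).

Now H_k = ker ∂_k / im ∂_{k+1}, so:

  H_0: rank C_0 − rank ∂_1 = 10 − 9 = 1, and the invariant factors of ∂_1 are all 1, so H_0 ≅ Z.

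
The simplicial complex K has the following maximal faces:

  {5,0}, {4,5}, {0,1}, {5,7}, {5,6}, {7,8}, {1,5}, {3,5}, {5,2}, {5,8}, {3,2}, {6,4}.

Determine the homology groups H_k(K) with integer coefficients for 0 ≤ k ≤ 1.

H_0 = Z,  H_1 = Z^4.

Fix the vertex order 0 < 1 < 2 < 3 < 4 < 5 < 6 < 7 < 8 and write every simplex with vertices in increasing order. Then dim K = 1 and the simplices of K are:

  0-simplices (9): [0], [1], [2], [3], [4], [5], [6], [7], [8]
  1-simplices (12): [0,1], [0,5], [1,5], [2,3], [2,5], [3,5], [4,5], [4,6], [5,6], [5,7], [5,8], [7,8]

Hence C_0 ≅ Z^9, C_1 ≅ Z^12.

Boundary ∂_1: C_1 → C_0 is given by ∂[p,q] = [q] − [p].
As a 9×12 matrix over Z this has rank 8, with invariant factors (1,1,1,1,1,1,1,1).

Reading off H_k = ker ∂_k / im ∂_{k+1}:

  H_0: rank C_0 − rank ∂_1 = 9 − 8 = 1, and the invariant factors of ∂_1 are all 1, so H_0 ≅ Z.
  H_1: rank ker ∂_1 − rank ∂_2 = (12 − 8) − 0 = 4, and there is no ∂_2, so H_1 ≅ Z^4.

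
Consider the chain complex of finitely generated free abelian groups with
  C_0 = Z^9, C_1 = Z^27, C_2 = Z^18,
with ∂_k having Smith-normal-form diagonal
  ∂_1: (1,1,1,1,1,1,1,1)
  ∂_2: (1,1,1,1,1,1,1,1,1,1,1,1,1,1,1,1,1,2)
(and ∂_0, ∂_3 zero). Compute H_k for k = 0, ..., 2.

H_0 ≅ Z,  H_1 ≅ Z ⊕ Z/2Z,  H_2 = 0.

H_0: b_0 = 9 − 0 − 8 = 1; torsion from ∂_1 factors > 1: none. So H_0 ≅ Z.
H_1: b_1 = 27 − 8 − 18 = 1; torsion from ∂_2 factors > 1: [2]. So H_1 ≅ Z ⊕ Z/2Z.
H_2: b_2 = 18 − 18 − 0 = 0; torsion from ∂_3 factors > 1: none. So H_2 ≅ 0.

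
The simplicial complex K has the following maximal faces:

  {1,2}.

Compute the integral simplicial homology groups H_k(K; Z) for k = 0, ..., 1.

We work with the vertex ordering 1 < 2. The simplices of K, each written with vertices in increasing order, are:

  0-simplices (2): [1], [2]
  1-simplices (1): [1,2]

so the chain groups are C_0 ≅ Z^2, C_1 ≅ Z^1.

The boundary map ∂_1: C_1 → C_0 is given by ∂[p,q] = [q] − [p].
As a 2×1 matrix over Z this has rank 1, with invariant factors (1).

Now H_k = ker ∂_k / im ∂_{k+1}, so:

  H_0: rank C_0 − rank ∂_1 = 2 − 1 = 1, and the invariant factors of ∂_1 are all 1, so H_0 ≅ Z.
  H_1: rank ker ∂_1 − rank ∂_2 = (1 − 1) − 0 = 0, and there is no ∂_2, so H_1 ≅ 0.

H_0 ≅ Z,  H_1 = 0.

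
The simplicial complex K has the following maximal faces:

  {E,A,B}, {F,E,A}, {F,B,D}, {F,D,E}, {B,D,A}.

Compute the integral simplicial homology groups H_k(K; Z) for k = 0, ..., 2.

Order the vertices as A < B < D < E < F. Listing each simplex with vertices in this order, K has dimension 2 with simplices:

  0-simplices (5): A, B, D, E, F
  1-simplices (10): AB, AD, AE, AF, BD, BE, BF, DE, DF, EF
  2-simplices (5): ABD, ABE, AEF, BDF, DEF

Hence C_0 ≅ Z^5, C_1 ≅ Z^10, C_2 ≅ Z^5.

∂_1: C_1 → C_0 is given by ∂[p,q] = [q] − [p]. For instance
  ∂AB = B − A.
The 5×10 boundary matrix has rank 4 and Smith normal form diag(1,1,1,1).

The boundary map ∂_2: C_2 → C_1 maps a triangle to the signed sum of its edges. For instance
  ∂ABE = BE − AE + AB,
  ∂BDF = DF − BF + BD.
The 10×5 boundary matrix has rank 5 and Smith normal form diag(1,1,1,1,1).

Computing H_k = (kernel of ∂_k) / (image of ∂_{k+1}):

  H_0: rank C_0 − rank ∂_1 = 5 − 4 = 1, and the invariant factors of ∂_1 are all 1, so H_0 = Z.
  H_1: rank ker ∂_1 − rank ∂_2 = (10 − 4) − 5 = 1, and the invariant factors of ∂_2 are all 1, so H_1 = Z.
  H_2: rank ker ∂_2 − rank ∂_3 = (5 − 5) − 0 = 0, and there is no ∂_3, so H_2 = 0.

(K is a triangulation of the Möbius band.)

H_0 ≅ Z,  H_1 ≅ Z,  H_2 = 0.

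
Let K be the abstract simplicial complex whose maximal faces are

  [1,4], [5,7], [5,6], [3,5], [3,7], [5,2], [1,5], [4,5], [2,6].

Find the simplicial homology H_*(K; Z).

We work with the vertex ordering 1 < 2 < 3 < 4 < 5 < 6 < 7. The simplices of K, each written with vertices in increasing order, are:

  0-simplices (7): [1], [2], [3], [4], [5], [6], [7]
  1-simplices (9): [1,4], [1,5], [2,5], [2,6], [3,5], [3,7], [4,5], [5,6], [5,7]

Hence C_0 ≅ Z^7, C_1 ≅ Z^9.

The boundary map ∂_1: C_1 → C_0 is given by ∂[p,q] = [q] − [p]. For instance
  ∂[3,5] = [5] − [3].
This gives a 7×9 integer matrix of rank 6; reducing to Smith normal form yields diagonal entries (1,1,1,1,1,1).

From H_k ≅ ker(∂_k) / im(∂_{k+1}) we obtain:

  H_0: rank C_0 − rank ∂_1 = 7 − 6 = 1, and the invariant factors of ∂_1 are all 1, so H_0 = Z.
  H_1: rank ker ∂_1 − rank ∂_2 = (9 − 6) − 0 = 3, and there is no ∂_2, so H_1 = Z^3.

As a check, the Euler characteristic is 7 − 9 = -2, which agrees with 1 − 3 = -2.

H_0 ≅ Z,  H_1 ≅ Z^3.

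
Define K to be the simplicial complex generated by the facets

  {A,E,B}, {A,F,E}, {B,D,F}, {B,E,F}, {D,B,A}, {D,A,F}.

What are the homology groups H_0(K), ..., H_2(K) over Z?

K has 5 vertices, 9 edges, 6 triangles.
rank ∂_0 = 0, rank ∂_1 = 4 ⇒ b_0 = 5 − 0 − 4 = 1; all invariant factors of ∂_1 are 1 so no torsion. So H_0 ≅ Z.
rank ∂_1 = 4, rank ∂_2 = 5 ⇒ b_1 = 9 − 4 − 5 = 0; all invariant factors of ∂_2 are 1 so no torsion. So H_1 ≅ 0.
rank ∂_2 = 5, rank ∂_3 = 0 ⇒ b_2 = 6 − 5 − 0 = 1. So H_2 ≅ Z.

H_0 = Z,  H_1 = 0,  H_2 = Z.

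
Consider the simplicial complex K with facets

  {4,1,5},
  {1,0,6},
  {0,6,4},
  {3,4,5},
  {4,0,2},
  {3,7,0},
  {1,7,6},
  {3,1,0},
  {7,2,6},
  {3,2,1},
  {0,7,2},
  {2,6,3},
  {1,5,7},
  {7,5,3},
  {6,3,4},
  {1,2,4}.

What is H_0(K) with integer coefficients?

Take the total order 0 < 1 < 2 < 3 < 4 < 5 < 6 < 7 on the vertex set. Then K (dimension 2) consists of the simplices:

  0-simplices (8): [0], [1], [2], [3], [4], [5], [6], [7]
  1-simplices (24): (24 of them)
  2-simplices (16): [0,1,3], [0,1,6], [0,2,4], [0,2,7], [0,3,7], [0,4,6], [1,2,3], [1,2,4], [1,4,5], [1,5,7], [1,6,7], [2,3,6], [2,6,7], [3,4,5], [3,4,6], [3,5,7]

giving chain groups C_0 ≅ Z^8, C_1 ≅ Z^24, C_2 ≅ Z^16.

The boundary map ∂_1: C_1 → C_0 is given by ∂[p,q] = [q] − [p].
This gives a 8×24 integer matrix of rank 7; reducing to Smith normal form yields diagonal entries (1,1,1,1,1,1,1).

The boundary map ∂_2: C_2 → C_1 sends each 2-simplex [p,q,r] to [q,r] − [p,r] + [p,q]. For instance
  ∂[0,1,3] = [1,3] − [0,3] + [0,1],
  ∂[0,2,4] = [2,4] − [0,4] + [0,2].
This gives a 24×16 integer matrix of rank 15; reducing to Smith normal form yields diagonal entries (1,1,1,1,1,1,1,1,1,1,1,1,1,1,1).

Computing H_k = (kernel of ∂_k) / (image of ∂_{k+1}):

  H_0: rank C_0 − rank ∂_1 = 8 − 7 = 1, and the invariant factors of ∂_1 are all 1, so H_0 ≅ Z.

(K is a triangulation of the torus T^2.)

H_0 ≅ Z.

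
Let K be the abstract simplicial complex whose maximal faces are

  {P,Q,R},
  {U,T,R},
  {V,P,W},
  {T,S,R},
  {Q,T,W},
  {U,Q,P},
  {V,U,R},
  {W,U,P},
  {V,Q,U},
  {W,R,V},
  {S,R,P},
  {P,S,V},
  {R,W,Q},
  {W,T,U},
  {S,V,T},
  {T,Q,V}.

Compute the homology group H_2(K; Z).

H_2 ≅ Z.

Fix the vertex order P < Q < R < S < T < U < V < W and write every simplex with vertices in increasing order. Then dim K = 2 and the simplices of K are:

  0-simplices (8): P, Q, R, S, T, U, V, W
  1-simplices (24): PQ, PR, PS, PU, PV, PW, QR, QT, QU, QV, QW, RS, RT, RU, RV, RW, ST, SV, TU, TV, TW, UV, UW, VW
  2-simplices (16): PQR, PQU, PRS, PSV, PUW, PVW, QRW, QTV, QTW, QUV, RST, RTU, RUV, RVW, STV, TUW

giving chain groups C_0 ≅ Z^8, C_1 ≅ Z^24, C_2 ≅ Z^16.

∂_1: C_1 → C_0 sends each edge [p,q] (with p < q) to q − p.
This gives a 8×24 integer matrix of rank 7; reducing to Smith normal form yields diagonal entries (1,1,1,1,1,1,1).

Boundary ∂_2: C_2 → C_1 sends each 2-simplex [p,q,r] to [q,r] − [p,r] + [p,q]. For instance
  ∂QRW = RW − QW + QR,
  ∂PQU = QU − PU + PQ.
This gives a 24×16 integer matrix of rank 15; reducing to Smith normal form yields diagonal entries (1,1,1,1,1,1,1,1,1,1,1,1,1,1,1).

Computing H_k = (kernel of ∂_k) / (image of ∂_{k+1}):

  H_2: rank ker ∂_2 − rank ∂_3 = (16 − 15) − 0 = 1, and there is no ∂_3, so H_2 = Z.

(K is a triangulation of the torus T^2.)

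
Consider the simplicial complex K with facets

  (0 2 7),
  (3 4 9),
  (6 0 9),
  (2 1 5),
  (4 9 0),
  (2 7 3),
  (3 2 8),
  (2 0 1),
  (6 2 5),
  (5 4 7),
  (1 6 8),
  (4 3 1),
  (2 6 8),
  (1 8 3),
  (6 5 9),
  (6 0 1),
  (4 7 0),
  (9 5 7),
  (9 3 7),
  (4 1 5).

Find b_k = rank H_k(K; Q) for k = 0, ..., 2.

Take the total order 0 < 1 < 2 < 3 < 4 < 5 < 6 < 7 < 8 < 9 on the vertex set. Then K (dimension 2) consists of the simplices:

  0-simplices (10): [0], [1], [2], [3], [4], [5], [6], [7], [8], [9]
  1-simplices (30): (30 of them)
  2-simplices (20): (20 of them)

so the chain groups are C_0 ≅ Z^10, C_1 ≅ Z^30, C_2 ≅ Z^20.

∂_1: C_1 → C_0 sends each edge [p,q] (with p < q) to q − p. For instance
  ∂[4,9] = [9] − [4].
The 10×30 boundary matrix has rank 9 and Smith normal form diag(1,1,1,1,1,1,1,1,1).

∂_2: C_2 → C_1 acts by ∂[p,q,r] = [q,r] − [p,r] + [p,q]. For instance
  ∂[1,2,5] = [2,5] − [1,5] + [1,2],
  ∂[0,1,6] = [1,6] − [0,6] + [0,1].
The resulting 30×20 matrix has rank 20, and its Smith normal form has invariant factors (1,1,1,1,1,1,1,1,1,1,1,1,1,1,1,1,1,1,1,2).

Reading off H_k = ker ∂_k / im ∂_{k+1}:

  H_0: rank C_0 − rank ∂_1 = 10 − 9 = 1, and the invariant factors of ∂_1 are all 1, so H_0 ≅ Z.
  H_1: rank ker ∂_1 − rank ∂_2 = (30 − 9) − 20 = 1, and ∂_2 has invariant factor 2 > 1, so H_1 ≅ Z × Z/2.
  H_2: rank ker ∂_2 − rank ∂_3 = (20 − 20) − 0 = 0, and there is no ∂_3, so H_2 ≅ 0.

As a check, the Euler characteristic is 10 − 30 + 20 = 0, which agrees with 1 − 1 + 0 = 0.

Hence the Betti numbers are b_0 = 1, b_1 = 1, b_2 = 0.

b_0 = 1, b_1 = 1, b_2 = 0.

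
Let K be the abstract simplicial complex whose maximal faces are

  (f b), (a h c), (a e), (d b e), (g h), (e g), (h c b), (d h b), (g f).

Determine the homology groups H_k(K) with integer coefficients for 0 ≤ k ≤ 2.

H_0 ≅ Z,  H_1 ≅ Z^3,  H_2 = 0.

Order the vertices as a < b < c < d < e < f < g < h. Listing each simplex with vertices in this order, K has dimension 2 with simplices:

  0-simplices (8): a, b, c, d, e, f, g, h
  1-simplices (14): ac, ae, ah, bc, bd, be, bf, bh, ch, de, dh, eg, fg, gh
  2-simplices (4): ach, bch, bde, bdh

so the chain groups are C_0 ≅ Z^8, C_1 ≅ Z^14, C_2 ≅ Z^4.

The boundary map ∂_1: C_1 → C_0 maps an edge to its endpoints' difference, ∂[p,q] = q − p.
As a 8×14 matrix over Z this has rank 7, with invariant factors (1,1,1,1,1,1,1).

Boundary ∂_2: C_2 → C_1 maps a triangle to the signed sum of its edges. For instance
  ∂bdh = dh − bh + bd,
  ∂ach = ch − ah + ac.
The resulting 14×4 matrix has rank 4, and its Smith normal form has invariant factors (1,1,1,1).

Computing H_k = (kernel of ∂_k) / (image of ∂_{k+1}):

  H_0: rank C_0 − rank ∂_1 = 8 − 7 = 1, and the invariant factors of ∂_1 are all 1, so H_0 = Z.
  H_1: rank ker ∂_1 − rank ∂_2 = (14 − 7) − 4 = 3, and the invariant factors of ∂_2 are all 1, so H_1 = Z^3.
  H_2: rank ker ∂_2 − rank ∂_3 = (4 − 4) − 0 = 0, and there is no ∂_3, so H_2 = 0.

As a check, the Euler characteristic is 8 − 14 + 4 = -2, which agrees with 1 − 3 + 0 = -2.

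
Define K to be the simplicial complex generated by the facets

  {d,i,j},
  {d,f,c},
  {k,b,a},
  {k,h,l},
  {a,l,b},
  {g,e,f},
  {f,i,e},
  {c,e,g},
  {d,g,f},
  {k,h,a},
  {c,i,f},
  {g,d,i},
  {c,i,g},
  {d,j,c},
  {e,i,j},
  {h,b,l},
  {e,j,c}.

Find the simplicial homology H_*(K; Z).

H_0 = Z^2,  H_1 = Z ⊕ Z/2Z,  H_2 = 0.

K has 12 vertices, 28 edges, 17 triangles.
rank ∂_0 = 0, rank ∂_1 = 10 ⇒ b_0 = 12 − 0 − 10 = 2; all invariant factors of ∂_1 are 1 so no torsion. So H_0 ≅ Z^2.
rank ∂_1 = 10, rank ∂_2 = 17 ⇒ b_1 = 28 − 10 − 17 = 1; ∂_2 has invariant factor(s) [2] giving torsion. So H_1 ≅ Z ⊕ Z/2Z.
rank ∂_2 = 17, rank ∂_3 = 0 ⇒ b_2 = 17 − 17 − 0 = 0. So H_2 ≅ 0.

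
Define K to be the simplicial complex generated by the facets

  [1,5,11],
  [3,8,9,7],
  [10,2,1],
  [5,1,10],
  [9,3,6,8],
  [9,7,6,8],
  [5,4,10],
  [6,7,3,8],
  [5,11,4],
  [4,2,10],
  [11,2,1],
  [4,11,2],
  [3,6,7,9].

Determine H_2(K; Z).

H_2 = Z.

K has 11 vertices, 22 edges, 18 triangles, 5 3-simplices.
rank ∂_2 = 13, rank ∂_3 = 4 ⇒ b_2 = 18 − 13 − 4 = 1; all invariant factors of ∂_3 are 1 so no torsion. So H_2 ≅ Z.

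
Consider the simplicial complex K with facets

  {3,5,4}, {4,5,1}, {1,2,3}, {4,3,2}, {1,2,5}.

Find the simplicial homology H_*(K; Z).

H_0 ≅ Z,  H_1 ≅ Z,  H_2 = 0.

K has 5 vertices, 10 edges, 5 triangles.
rank ∂_0 = 0, rank ∂_1 = 4 ⇒ b_0 = 5 − 0 − 4 = 1; all invariant factors of ∂_1 are 1 so no torsion. So H_0 ≅ Z.
rank ∂_1 = 4, rank ∂_2 = 5 ⇒ b_1 = 10 − 4 − 5 = 1; all invariant factors of ∂_2 are 1 so no torsion. So H_1 ≅ Z.
rank ∂_2 = 5, rank ∂_3 = 0 ⇒ b_2 = 5 − 5 − 0 = 0. So H_2 ≅ 0.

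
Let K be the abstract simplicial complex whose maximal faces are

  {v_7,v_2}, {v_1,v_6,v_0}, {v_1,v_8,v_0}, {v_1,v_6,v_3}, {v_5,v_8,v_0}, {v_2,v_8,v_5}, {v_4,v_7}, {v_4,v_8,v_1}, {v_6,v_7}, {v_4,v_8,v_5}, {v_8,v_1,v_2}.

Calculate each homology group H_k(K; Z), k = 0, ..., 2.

Take the total order v_0 < v_1 < v_2 < v_3 < v_4 < v_5 < v_6 < v_7 < v_8 on the vertex set. Then K (dimension 2) consists of the simplices:

  0-simplices (9): [v_0], [v_1], [v_2], [v_3], [v_4], [v_5], [v_6], [v_7], [v_8]
  1-simplices (18): (18 of them)
  2-simplices (8): [v_0,v_1,v_6], [v_0,v_1,v_8], [v_0,v_5,v_8], [v_1,v_2,v_8], [v_1,v_3,v_6], [v_1,v_4,v_8], [v_2,v_5,v_8], [v_4,v_5,v_8]

giving chain groups C_0 ≅ Z^9, C_1 ≅ Z^18, C_2 ≅ Z^8.

Boundary ∂_1: C_1 → C_0 maps an edge to its endpoints' difference, ∂[p,q] = q − p. For instance
  ∂[v_6,v_7] = [v_7] − [v_6].
The resulting 9×18 matrix has rank 8, and its Smith normal form has invariant factors (1,1,1,1,1,1,1,1).

The boundary map ∂_2: C_2 → C_1 acts by ∂[p,q,r] = [q,r] − [p,r] + [p,q]. For instance
  ∂[v_0,v_5,v_8] = [v_5,v_8] − [v_0,v_8] + [v_0,v_5],
  ∂[v_4,v_5,v_8] = [v_5,v_8] − [v_4,v_8] + [v_4,v_5].
As a 18×8 matrix over Z this has rank 8, with invariant factors (1,1,1,1,1,1,1,1).

Now H_k = ker ∂_k / im ∂_{k+1}, so:

  H_0: rank C_0 − rank ∂_1 = 9 − 8 = 1, and the invariant factors of ∂_1 are all 1, so H_0 = Z.
  H_1: rank ker ∂_1 − rank ∂_2 = (18 − 8) − 8 = 2, and the invariant factors of ∂_2 are all 1, so H_1 = Z^2.
  H_2: rank ker ∂_2 − rank ∂_3 = (8 − 8) − 0 = 0, and there is no ∂_3, so H_2 = 0.

H_0 ≅ Z,  H_1 ≅ Z^2,  H_2 = 0.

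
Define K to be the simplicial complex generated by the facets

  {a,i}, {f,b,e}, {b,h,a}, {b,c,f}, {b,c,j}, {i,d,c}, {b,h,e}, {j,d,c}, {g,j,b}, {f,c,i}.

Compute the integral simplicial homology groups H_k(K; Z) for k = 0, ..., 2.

Fix the vertex order a < b < c < d < e < f < g < h < i < j and write every simplex with vertices in increasing order. Then dim K = 2 and the simplices of K are:

  0-simplices (10): a, b, c, d, e, f, g, h, i, j
  1-simplices (19): ab, ah, ai, bc, be, bf, bg, bh, bj, cd, cf, ci, cj, di, dj, ef, eh, fi, gj
  2-simplices (9): abh, bcf, bcj, bef, beh, bgj, cdi, cdj, cfi

giving chain groups C_0 ≅ Z^10, C_1 ≅ Z^19, C_2 ≅ Z^9.

The boundary map ∂_1: C_1 → C_0 sends each edge [p,q] (with p < q) to q − p.
The 10×19 boundary matrix has rank 9 and Smith normal form diag(1,1,1,1,1,1,1,1,1).

∂_2: C_2 → C_1 maps a triangle to the signed sum of its edges. For instance
  ∂cfi = fi − ci + cf,
  ∂bcf = cf − bf + bc.
This gives a 19×9 integer matrix of rank 9; reducing to Smith normal form yields diagonal entries (1,1,1,1,1,1,1,1,1).

Now H_k = ker ∂_k / im ∂_{k+1}, so:

  H_0: rank C_0 − rank ∂_1 = 10 − 9 = 1, and the invariant factors of ∂_1 are all 1, so H_0 ≅ Z.
  H_1: rank ker ∂_1 − rank ∂_2 = (19 − 9) − 9 = 1, and the invariant factors of ∂_2 are all 1, so H_1 ≅ Z.
  H_2: rank ker ∂_2 − rank ∂_3 = (9 − 9) − 0 = 0, and there is no ∂_3, so H_2 ≅ 0.

As a check, the Euler characteristic is 10 − 19 + 9 = 0, which agrees with 1 − 1 + 0 = 0.

H_0 ≅ Z,  H_1 ≅ Z,  H_2 = 0.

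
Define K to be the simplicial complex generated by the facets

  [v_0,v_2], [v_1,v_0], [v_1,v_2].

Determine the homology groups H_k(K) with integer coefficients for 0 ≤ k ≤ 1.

We work with the vertex ordering v_0 < v_1 < v_2. The simplices of K, each written with vertices in increasing order, are:

  0-simplices (3): [v_0], [v_1], [v_2]
  1-simplices (3): [v_0,v_1], [v_0,v_2], [v_1,v_2]

Hence C_0 ≅ Z^3, C_1 ≅ Z^3.

Boundary ∂_1: C_1 → C_0 is given by ∂[p,q] = [q] − [p]. For instance
  ∂[v_0,v_1] = [v_1] − [v_0].
This gives a 3×3 integer matrix of rank 2; reducing to Smith normal form yields diagonal entries (1,1).

Reading off H_k = ker ∂_k / im ∂_{k+1}:

  H_0: rank C_0 − rank ∂_1 = 3 − 2 = 1, and the invariant factors of ∂_1 are all 1, so H_0 = Z.
  H_1: rank ker ∂_1 − rank ∂_2 = (3 − 2) − 0 = 1, and there is no ∂_2, so H_1 = Z.

As a check, the Euler characteristic is 3 − 3 = 0, which agrees with 1 − 1 = 0.

H_0 ≅ Z,  H_1 ≅ Z.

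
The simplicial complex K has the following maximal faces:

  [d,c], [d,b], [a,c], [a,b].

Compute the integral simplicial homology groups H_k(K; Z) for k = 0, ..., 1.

H_0 = Z,  H_1 = Z.

Order the vertices as a < b < c < d. Listing each simplex with vertices in this order, K has dimension 1 with simplices:

  0-simplices (4): a, b, c, d
  1-simplices (4): ab, ac, bd, cd

Hence C_0 ≅ Z^4, C_1 ≅ Z^4.

The boundary map ∂_1: C_1 → C_0 maps an edge to its endpoints' difference, ∂[p,q] = q − p. For instance
  ∂ab = b − a.
The resulting 4×4 matrix has rank 3, and its Smith normal form has invariant factors (1,1,1).

From H_k ≅ ker(∂_k) / im(∂_{k+1}) we obtain:

  H_0: rank C_0 − rank ∂_1 = 4 − 3 = 1, and the invariant factors of ∂_1 are all 1, so H_0 = Z.
  H_1: rank ker ∂_1 − rank ∂_2 = (4 − 3) − 0 = 1, and there is no ∂_2, so H_1 = Z.

As a check, the Euler characteristic is 4 − 4 = 0, which agrees with 1 − 1 = 0.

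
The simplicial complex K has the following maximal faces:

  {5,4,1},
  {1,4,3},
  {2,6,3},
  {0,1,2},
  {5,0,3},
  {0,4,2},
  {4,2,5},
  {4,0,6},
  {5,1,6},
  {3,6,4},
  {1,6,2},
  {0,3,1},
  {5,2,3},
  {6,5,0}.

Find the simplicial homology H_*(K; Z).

H_0 ≅ Z,  H_1 ≅ Z^2,  H_2 ≅ Z.

We work with the vertex ordering 0 < 1 < 2 < 3 < 4 < 5 < 6. The simplices of K, each written with vertices in increasing order, are:

  0-simplices (7): [0], [1], [2], [3], [4], [5], [6]
  1-simplices (21): [0,1], [0,2], [0,3], [0,4], [0,5], [0,6], [1,2], [1,3], [1,4], [1,5], [1,6], [2,3], [2,4], [2,5], [2,6], [3,4], [3,5], [3,6], [4,5], [4,6], [5,6]
  2-simplices (14): [0,1,2], [0,1,3], [0,2,4], [0,3,5], [0,4,6], [0,5,6], [1,2,6], [1,3,4], [1,4,5], [1,5,6], [2,3,5], [2,3,6], [2,4,5], [3,4,6]

giving chain groups C_0 ≅ Z^7, C_1 ≅ Z^21, C_2 ≅ Z^14.

Boundary ∂_1: C_1 → C_0 is given by ∂[p,q] = [q] − [p].
The resulting 7×21 matrix has rank 6, and its Smith normal form has invariant factors (1,1,1,1,1,1).

∂_2: C_2 → C_1 maps a triangle to the signed sum of its edges. For instance
  ∂[0,4,6] = [4,6] − [0,6] + [0,4],
  ∂[0,1,3] = [1,3] − [0,3] + [0,1].
The resulting 21×14 matrix has rank 13, and its Smith normal form has invariant factors (1,1,1,1,1,1,1,1,1,1,1,1,1).

Computing H_k = (kernel of ∂_k) / (image of ∂_{k+1}):

  H_0: rank C_0 − rank ∂_1 = 7 − 6 = 1, and the invariant factors of ∂_1 are all 1, so H_0 = Z.
  H_1: rank ker ∂_1 − rank ∂_2 = (21 − 6) − 13 = 2, and the invariant factors of ∂_2 are all 1, so H_1 = Z^2.
  H_2: rank ker ∂_2 − rank ∂_3 = (14 − 13) − 0 = 1, and there is no ∂_3, so H_2 = Z.

(K is a triangulation of the torus T^2.)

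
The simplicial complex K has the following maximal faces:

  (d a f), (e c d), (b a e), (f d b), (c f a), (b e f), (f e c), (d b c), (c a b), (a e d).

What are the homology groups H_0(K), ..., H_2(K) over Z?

Fix the vertex order a < b < c < d < e < f and write every simplex with vertices in increasing order. Then dim K = 2 and the simplices of K are:

  0-simplices (6): a, b, c, d, e, f
  1-simplices (15): ab, ac, ad, ae, af, bc, bd, be, bf, cd, ce, cf, de, df, ef
  2-simplices (10): abc, abe, acf, ade, adf, bcd, bdf, bef, cde, cef

Hence C_0 ≅ Z^6, C_1 ≅ Z^15, C_2 ≅ Z^10.

∂_1: C_1 → C_0 sends each edge [p,q] (with p < q) to q − p. For instance
  ∂bf = f − b.
The resulting 6×15 matrix has rank 5, and its Smith normal form has invariant factors (1,1,1,1,1).

∂_2: C_2 → C_1 sends each 2-simplex [p,q,r] to [q,r] − [p,r] + [p,q]. For instance
  ∂bef = ef − bf + be,
  ∂ade = de − ae + ad.
The 15×10 boundary matrix has rank 10 and Smith normal form diag(1,1,1,1,1,1,1,1,1,2).

Reading off H_k = ker ∂_k / im ∂_{k+1}:

  H_0: rank C_0 − rank ∂_1 = 6 − 5 = 1, and the invariant factors of ∂_1 are all 1, so H_0 = Z.
  H_1: rank ker ∂_1 − rank ∂_2 = (15 − 5) − 10 = 0, and ∂_2 has invariant factor 2 > 1, so H_1 = Z/2.
  H_2: rank ker ∂_2 − rank ∂_3 = (10 − 10) − 0 = 0, and there is no ∂_3, so H_2 = 0.

As a check, the Euler characteristic is 6 − 15 + 10 = 1, which agrees with 1 − 0 + 0 = 1.
(K is a triangulation of the real projective plane RP^2.)

H_0 ≅ Z,  H_1 ≅ Z/2,  H_2 = 0.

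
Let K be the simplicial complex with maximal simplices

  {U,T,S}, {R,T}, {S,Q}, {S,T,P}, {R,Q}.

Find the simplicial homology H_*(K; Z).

H_0 = Z,  H_1 = Z,  H_2 = 0.

Order the vertices as P < Q < R < S < T < U. Listing each simplex with vertices in this order, K has dimension 2 with simplices:

  0-simplices (6): P, Q, R, S, T, U
  1-simplices (8): PS, PT, QR, QS, RT, ST, SU, TU
  2-simplices (2): PST, STU

so the chain groups are C_0 ≅ Z^6, C_1 ≅ Z^8, C_2 ≅ Z^2.

The boundary map ∂_1: C_1 → C_0 maps an edge to its endpoints' difference, ∂[p,q] = q − p.
This gives a 6×8 integer matrix of rank 5; reducing to Smith normal form yields diagonal entries (1,1,1,1,1).

The boundary map ∂_2: C_2 → C_1 sends each 2-simplex [p,q,r] to [q,r] − [p,r] + [p,q]. For instance
  ∂STU = TU − SU + ST,
  ∂PST = ST − PT + PS.
As a 8×2 matrix over Z this has rank 2, with invariant factors (1,1).

Reading off H_k = ker ∂_k / im ∂_{k+1}:

  H_0: rank C_0 − rank ∂_1 = 6 − 5 = 1, and the invariant factors of ∂_1 are all 1, so H_0 = Z.
  H_1: rank ker ∂_1 − rank ∂_2 = (8 − 5) − 2 = 1, and the invariant factors of ∂_2 are all 1, so H_1 = Z.
  H_2: rank ker ∂_2 − rank ∂_3 = (2 − 2) − 0 = 0, and there is no ∂_3, so H_2 = 0.

As a check, the Euler characteristic is 6 − 8 + 2 = 0, which agrees with 1 − 1 + 0 = 0.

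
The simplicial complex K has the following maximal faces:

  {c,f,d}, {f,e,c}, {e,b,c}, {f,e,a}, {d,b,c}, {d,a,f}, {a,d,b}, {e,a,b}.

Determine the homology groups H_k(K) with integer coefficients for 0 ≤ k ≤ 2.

H_0 ≅ Z,  H_1 = 0,  H_2 ≅ Z.

We work with the vertex ordering a < b < c < d < e < f. The simplices of K, each written with vertices in increasing order, are:

  0-simplices (6): a, b, c, d, e, f
  1-simplices (12): ab, ad, ae, af, bc, bd, be, cd, ce, cf, df, ef
  2-simplices (8): abd, abe, adf, aef, bcd, bce, cdf, cef

Hence C_0 ≅ Z^6, C_1 ≅ Z^12, C_2 ≅ Z^8.

Boundary ∂_1: C_1 → C_0 is given by ∂[p,q] = [q] − [p]. For instance
  ∂ae = e − a.
The 6×12 boundary matrix has rank 5 and Smith normal form diag(1,1,1,1,1).

Boundary ∂_2: C_2 → C_1 maps a triangle to the signed sum of its edges. For instance
  ∂bce = ce − be + bc,
  ∂cef = ef − cf + ce.
The 12×8 boundary matrix has rank 7 and Smith normal form diag(1,1,1,1,1,1,1).

Reading off H_k = ker ∂_k / im ∂_{k+1}:

  H_0: rank C_0 − rank ∂_1 = 6 − 5 = 1, and the invariant factors of ∂_1 are all 1, so H_0 ≅ Z.
  H_1: rank ker ∂_1 − rank ∂_2 = (12 − 5) − 7 = 0, and the invariant factors of ∂_2 are all 1, so H_1 ≅ 0.
  H_2: rank ker ∂_2 − rank ∂_3 = (8 − 7) − 0 = 1, and there is no ∂_3, so H_2 ≅ Z.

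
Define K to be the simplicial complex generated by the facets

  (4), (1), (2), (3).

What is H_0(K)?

We work with the vertex ordering 1 < 2 < 3 < 4. The simplices of K, each written with vertices in increasing order, are:

  0-simplices (4): [1], [2], [3], [4]

so the chain groups are C_0 ≅ Z^4.

Now H_k = ker ∂_k / im ∂_{k+1}, so:

  H_0: rank C_0 − rank ∂_1 = 4 − 0 = 4, and there is no ∂_1, so H_0 ≅ Z^4.

H_0 ≅ Z^4.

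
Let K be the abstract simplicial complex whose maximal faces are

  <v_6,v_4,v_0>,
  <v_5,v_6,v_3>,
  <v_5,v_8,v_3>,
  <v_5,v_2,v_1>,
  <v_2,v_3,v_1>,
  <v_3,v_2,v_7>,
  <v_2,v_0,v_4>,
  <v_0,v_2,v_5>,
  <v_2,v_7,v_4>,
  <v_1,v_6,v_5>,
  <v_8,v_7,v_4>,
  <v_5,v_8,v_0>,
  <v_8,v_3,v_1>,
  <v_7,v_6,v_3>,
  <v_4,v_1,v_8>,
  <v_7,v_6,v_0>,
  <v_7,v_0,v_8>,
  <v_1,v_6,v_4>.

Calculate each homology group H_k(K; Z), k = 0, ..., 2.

H_0 = Z,  H_1 = Z ⊕ Z/2,  H_2 = 0.

Fix the vertex order v_0 < v_1 < v_2 < v_3 < v_4 < v_5 < v_6 < v_7 < v_8 and write every simplex with vertices in increasing order. Then dim K = 2 and the simplices of K are:

  0-simplices (9): [v_0], [v_1], [v_2], [v_3], [v_4], [v_5], [v_6], [v_7], [v_8]
  1-simplices (27): (27 of them)
  2-simplices (18): (18 of them)

giving chain groups C_0 ≅ Z^9, C_1 ≅ Z^27, C_2 ≅ Z^18.

∂_1: C_1 → C_0 sends each edge [p,q] (with p < q) to q − p. For instance
  ∂[v_4,v_7] = [v_7] − [v_4].
As a 9×27 matrix over Z this has rank 8, with invariant factors (1,1,1,1,1,1,1,1).

The boundary map ∂_2: C_2 → C_1 sends each 2-simplex [p,q,r] to [q,r] − [p,r] + [p,q]. For instance
  ∂[v_0,v_5,v_8] = [v_5,v_8] − [v_0,v_8] + [v_0,v_5],
  ∂[v_0,v_7,v_8] = [v_7,v_8] − [v_0,v_8] + [v_0,v_7].
The resulting 27×18 matrix has rank 18, and its Smith normal form has invariant factors (1,1,1,1,1,1,1,1,1,1,1,1,1,1,1,1,1,2).

Now H_k = ker ∂_k / im ∂_{k+1}, so:

  H_0: rank C_0 − rank ∂_1 = 9 − 8 = 1, and the invariant factors of ∂_1 are all 1, so H_0 ≅ Z.
  H_1: rank ker ∂_1 − rank ∂_2 = (27 − 8) − 18 = 1, and ∂_2 has invariant factor 2 > 1, so H_1 ≅ Z ⊕ Z/2.
  H_2: rank ker ∂_2 − rank ∂_3 = (18 − 18) − 0 = 0, and there is no ∂_3, so H_2 ≅ 0.

(K is a triangulation of the Klein bottle.)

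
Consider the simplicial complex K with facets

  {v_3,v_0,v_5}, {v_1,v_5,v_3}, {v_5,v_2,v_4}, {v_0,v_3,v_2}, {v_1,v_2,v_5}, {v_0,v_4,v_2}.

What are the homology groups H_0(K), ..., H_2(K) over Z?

H_0 ≅ Z,  H_1 ≅ Z,  H_2 = 0.

Fix the vertex order v_0 < v_1 < v_2 < v_3 < v_4 < v_5 and write every simplex with vertices in increasing order. Then dim K = 2 and the simplices of K are:

  0-simplices (6): [v_0], [v_1], [v_2], [v_3], [v_4], [v_5]
  1-simplices (12): [v_0,v_2], [v_0,v_3], [v_0,v_4], [v_0,v_5], [v_1,v_2], [v_1,v_3], [v_1,v_5], [v_2,v_3], [v_2,v_4], [v_2,v_5], [v_3,v_5], [v_4,v_5]
  2-simplices (6): [v_0,v_2,v_3], [v_0,v_2,v_4], [v_0,v_3,v_5], [v_1,v_2,v_5], [v_1,v_3,v_5], [v_2,v_4,v_5]

Hence C_0 ≅ Z^6, C_1 ≅ Z^12, C_2 ≅ Z^6.

The boundary map ∂_1: C_1 → C_0 maps an edge to its endpoints' difference, ∂[p,q] = q − p. For instance
  ∂[v_1,v_5] = [v_5] − [v_1].
The resulting 6×12 matrix has rank 5, and its Smith normal form has invariant factors (1,1,1,1,1).

The boundary map ∂_2: C_2 → C_1 maps a triangle to the signed sum of its edges. For instance
  ∂[v_0,v_2,v_3] = [v_2,v_3] − [v_0,v_3] + [v_0,v_2],
  ∂[v_0,v_3,v_5] = [v_3,v_5] − [v_0,v_5] + [v_0,v_3].
The resulting 12×6 matrix has rank 6, and its Smith normal form has invariant factors (1,1,1,1,1,1).

Now H_k = ker ∂_k / im ∂_{k+1}, so:

  H_0: rank C_0 − rank ∂_1 = 6 − 5 = 1, and the invariant factors of ∂_1 are all 1, so H_0 ≅ Z.
  H_1: rank ker ∂_1 − rank ∂_2 = (12 − 5) − 6 = 1, and the invariant factors of ∂_2 are all 1, so H_1 ≅ Z.
  H_2: rank ker ∂_2 − rank ∂_3 = (6 − 6) − 0 = 0, and there is no ∂_3, so H_2 ≅ 0.

As a check, the Euler characteristic is 6 − 12 + 6 = 0, which agrees with 1 − 1 + 0 = 0.
(K is a triangulation of the cylinder S^1 x I.)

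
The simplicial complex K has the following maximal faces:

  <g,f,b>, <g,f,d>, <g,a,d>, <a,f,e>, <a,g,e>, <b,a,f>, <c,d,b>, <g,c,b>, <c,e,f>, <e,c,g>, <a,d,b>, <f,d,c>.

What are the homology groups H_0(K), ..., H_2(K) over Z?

Take the total order a < b < c < d < e < f < g on the vertex set. Then K (dimension 2) consists of the simplices:

  0-simplices (7): a, b, c, d, e, f, g
  1-simplices (18): ab, ad, ae, af, ag, bc, bd, bf, bg, cd, ce, cf, cg, df, dg, ef, eg, fg
  2-simplices (12): abd, abf, adg, aef, aeg, bcd, bcg, bfg, cdf, cef, ceg, dfg

Hence C_0 ≅ Z^7, C_1 ≅ Z^18, C_2 ≅ Z^12.

∂_1: C_1 → C_0 is given by ∂[p,q] = [q] − [p]. For instance
  ∂bg = g − b.
This gives a 7×18 integer matrix of rank 6; reducing to Smith normal form yields diagonal entries (1,1,1,1,1,1).

The boundary map ∂_2: C_2 → C_1 sends each 2-simplex [p,q,r] to [q,r] − [p,r] + [p,q]. For instance
  ∂aeg = eg − ag + ae,
  ∂ceg = eg − cg + ce.
As a 18×12 matrix over Z this has rank 12, with invariant factors (1,1,1,1,1,1,1,1,1,1,1,2).

Reading off H_k = ker ∂_k / im ∂_{k+1}:

  H_0: rank C_0 − rank ∂_1 = 7 − 6 = 1, and the invariant factors of ∂_1 are all 1, so H_0 = Z.
  H_1: rank ker ∂_1 − rank ∂_2 = (18 − 6) − 12 = 0, and ∂_2 has invariant factor 2 > 1, so H_1 = Z/2.
  H_2: rank ker ∂_2 − rank ∂_3 = (12 − 12) − 0 = 0, and there is no ∂_3, so H_2 = 0.

(K is a triangulation of the real projective plane RP^2.)

H_0 ≅ Z,  H_1 ≅ Z/2,  H_2 = 0.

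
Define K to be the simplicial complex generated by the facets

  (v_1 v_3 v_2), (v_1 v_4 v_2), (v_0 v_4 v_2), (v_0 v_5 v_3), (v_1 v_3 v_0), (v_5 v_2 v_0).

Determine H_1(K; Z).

H_1 = Z.

Order the vertices as v_0 < v_1 < v_2 < v_3 < v_4 < v_5. Listing each simplex with vertices in this order, K has dimension 2 with simplices:

  0-simplices (6): [v_0], [v_1], [v_2], [v_3], [v_4], [v_5]
  1-simplices (12): [v_0,v_1], [v_0,v_2], [v_0,v_3], [v_0,v_4], [v_0,v_5], [v_1,v_2], [v_1,v_3], [v_1,v_4], [v_2,v_3], [v_2,v_4], [v_2,v_5], [v_3,v_5]
  2-simplices (6): [v_0,v_1,v_3], [v_0,v_2,v_4], [v_0,v_2,v_5], [v_0,v_3,v_5], [v_1,v_2,v_3], [v_1,v_2,v_4]

giving chain groups C_0 ≅ Z^6, C_1 ≅ Z^12, C_2 ≅ Z^6.

∂_1: C_1 → C_0 is given by ∂[p,q] = [q] − [p]. For instance
  ∂[v_0,v_5] = [v_5] − [v_0].
The resulting 6×12 matrix has rank 5, and its Smith normal form has invariant factors (1,1,1,1,1).

∂_2: C_2 → C_1 maps a triangle to the signed sum of its edges. For instance
  ∂[v_1,v_2,v_4] = [v_2,v_4] − [v_1,v_4] + [v_1,v_2],
  ∂[v_0,v_2,v_5] = [v_2,v_5] − [v_0,v_5] + [v_0,v_2].
This gives a 12×6 integer matrix of rank 6; reducing to Smith normal form yields diagonal entries (1,1,1,1,1,1).

From H_k ≅ ker(∂_k) / im(∂_{k+1}) we obtain:

  H_1: rank ker ∂_1 − rank ∂_2 = (12 − 5) − 6 = 1, and the invariant factors of ∂_2 are all 1, so H_1 ≅ Z.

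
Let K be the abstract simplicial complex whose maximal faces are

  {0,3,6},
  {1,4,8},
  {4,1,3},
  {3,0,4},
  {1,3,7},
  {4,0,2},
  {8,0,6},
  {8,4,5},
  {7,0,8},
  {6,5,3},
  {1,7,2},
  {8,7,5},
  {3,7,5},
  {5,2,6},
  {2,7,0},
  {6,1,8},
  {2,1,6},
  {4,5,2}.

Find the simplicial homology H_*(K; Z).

H_0 = Z,  H_1 = Z^2,  H_2 = Z.

Fix the vertex order 0 < 1 < 2 < 3 < 4 < 5 < 6 < 7 < 8 and write every simplex with vertices in increasing order. Then dim K = 2 and the simplices of K are:

  0-simplices (9): [0], [1], [2], [3], [4], [5], [6], [7], [8]
  1-simplices (27): (27 of them)
  2-simplices (18): [0,2,4], [0,2,7], [0,3,4], [0,3,6], [0,6,8], [0,7,8], [1,2,6], [1,2,7], [1,3,4], [1,3,7], [1,4,8], [1,6,8], [2,4,5], [2,5,6], [3,5,6], [3,5,7], [4,5,8], [5,7,8]

giving chain groups C_0 ≅ Z^9, C_1 ≅ Z^27, C_2 ≅ Z^18.

The boundary map ∂_1: C_1 → C_0 is given by ∂[p,q] = [q] − [p].
As a 9×27 matrix over Z this has rank 8, with invariant factors (1,1,1,1,1,1,1,1).

Boundary ∂_2: C_2 → C_1 maps a triangle to the signed sum of its edges. For instance
  ∂[5,7,8] = [7,8] − [5,8] + [5,7],
  ∂[2,5,6] = [5,6] − [2,6] + [2,5].
This gives a 27×18 integer matrix of rank 17; reducing to Smith normal form yields diagonal entries (1,1,1,1,1,1,1,1,1,1,1,1,1,1,1,1,1).

Now H_k = ker ∂_k / im ∂_{k+1}, so:

  H_0: rank C_0 − rank ∂_1 = 9 − 8 = 1, and the invariant factors of ∂_1 are all 1, so H_0 = Z.
  H_1: rank ker ∂_1 − rank ∂_2 = (27 − 8) − 17 = 2, and the invariant factors of ∂_2 are all 1, so H_1 = Z^2.
  H_2: rank ker ∂_2 − rank ∂_3 = (18 − 17) − 0 = 1, and there is no ∂_3, so H_2 = Z.

As a check, the Euler characteristic is 9 − 27 + 18 = 0, which agrees with 1 − 2 + 1 = 0.
(K is a triangulation of the torus T^2.)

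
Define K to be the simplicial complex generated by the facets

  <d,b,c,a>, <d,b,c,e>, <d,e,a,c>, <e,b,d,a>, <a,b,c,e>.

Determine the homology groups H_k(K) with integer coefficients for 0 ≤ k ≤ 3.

Take the total order a < b < c < d < e on the vertex set. Then K (dimension 3) consists of the simplices:

  0-simplices (5): a, b, c, d, e
  1-simplices (10): ab, ac, ad, ae, bc, bd, be, cd, ce, de
  2-simplices (10): abc, abd, abe, acd, ace, ade, bcd, bce, bde, cde
  3-simplices (5): abcd, abce, abde, acde, bcde

so the chain groups are C_0 ≅ Z^5, C_1 ≅ Z^10, C_2 ≅ Z^10, C_3 ≅ Z^5.

Boundary ∂_1: C_1 → C_0 sends each edge [p,q] (with p < q) to q − p. For instance
  ∂bc = c − b.
The 5×10 boundary matrix has rank 4 and Smith normal form diag(1,1,1,1).

∂_2: C_2 → C_1 acts by ∂[p,q,r] = [q,r] − [p,r] + [p,q]. For instance
  ∂abe = be − ae + ab,
  ∂bcd = cd − bd + bc.
The resulting 10×10 matrix has rank 6, and its Smith normal form has invariant factors (1,1,1,1,1,1).

The boundary map ∂_3: C_3 → C_2 sends each 3-simplex σ to the alternating sum Σ_i (−1)^i (σ with its i-th vertex removed). For instance
  ∂acde = cde − ade + ace − acd,
  ∂abce = bce − ace + abe − abc.
The 10×5 boundary matrix has rank 4 and Smith normal form diag(1,1,1,1).

Reading off H_k = ker ∂_k / im ∂_{k+1}:

  H_0: rank C_0 − rank ∂_1 = 5 − 4 = 1, and the invariant factors of ∂_1 are all 1, so H_0 ≅ Z.
  H_1: rank ker ∂_1 − rank ∂_2 = (10 − 4) − 6 = 0, and the invariant factors of ∂_2 are all 1, so H_1 ≅ 0.
  H_2: rank ker ∂_2 − rank ∂_3 = (10 − 6) − 4 = 0, and the invariant factors of ∂_3 are all 1, so H_2 ≅ 0.
  H_3: rank ker ∂_3 − rank ∂_4 = (5 − 4) − 0 = 1, and there is no ∂_4, so H_3 ≅ Z.

H_0 ≅ Z,  H_1 = 0,  H_2 = 0,  H_3 ≅ Z.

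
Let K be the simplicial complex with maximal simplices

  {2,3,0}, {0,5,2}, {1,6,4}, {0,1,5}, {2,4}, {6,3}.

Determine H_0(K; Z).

K has 7 vertices, 12 edges, 4 triangles.
rank ∂_0 = 0, rank ∂_1 = 6 ⇒ b_0 = 7 − 0 − 6 = 1; all invariant factors of ∂_1 are 1 so no torsion. So H_0 = Z.

H_0 ≅ Z.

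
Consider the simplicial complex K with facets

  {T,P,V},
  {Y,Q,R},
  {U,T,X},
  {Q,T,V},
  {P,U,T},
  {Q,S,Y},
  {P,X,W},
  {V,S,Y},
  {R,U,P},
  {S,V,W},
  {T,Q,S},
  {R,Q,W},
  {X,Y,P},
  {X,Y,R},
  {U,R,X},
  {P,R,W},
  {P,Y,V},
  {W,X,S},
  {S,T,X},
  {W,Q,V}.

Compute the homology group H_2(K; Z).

H_2 ≅ 0.

Order the vertices as P < Q < R < S < T < U < V < W < X < Y. Listing each simplex with vertices in this order, K has dimension 2 with simplices:

  0-simplices (10): P, Q, R, S, T, U, V, W, X, Y
  1-simplices (30): PR, PT, PU, PV, PW, PX, PY, QR, QS, QT, QV, QW, QY, RU, RW, RX, RY, ST, SV, SW, SX, SY, TU, TV, TX, UX, VW, VY, WX, XY
  2-simplices (20): PRU, PRW, PTU, PTV, PVY, PWX, PXY, QRW, QRY, QST, QSY, QTV, QVW, RUX, RXY, STX, SVW, SVY, SWX, TUX

giving chain groups C_0 ≅ Z^10, C_1 ≅ Z^30, C_2 ≅ Z^20.

Boundary ∂_1: C_1 → C_0 sends each edge [p,q] (with p < q) to q − p. For instance
  ∂VY = Y − V.
The resulting 10×30 matrix has rank 9, and its Smith normal form has invariant factors (1,1,1,1,1,1,1,1,1).

∂_2: C_2 → C_1 maps a triangle to the signed sum of its edges. For instance
  ∂QTV = TV − QV + QT,
  ∂PRU = RU − PU + PR.
The 30×20 boundary matrix has rank 20 and Smith normal form diag(1,1,1,1,1,1,1,1,1,1,1,1,1,1,1,1,1,1,1,2).

Now H_k = ker ∂_k / im ∂_{k+1}, so:

  H_2: rank ker ∂_2 − rank ∂_3 = (20 − 20) − 0 = 0, and there is no ∂_3, so H_2 ≅ 0.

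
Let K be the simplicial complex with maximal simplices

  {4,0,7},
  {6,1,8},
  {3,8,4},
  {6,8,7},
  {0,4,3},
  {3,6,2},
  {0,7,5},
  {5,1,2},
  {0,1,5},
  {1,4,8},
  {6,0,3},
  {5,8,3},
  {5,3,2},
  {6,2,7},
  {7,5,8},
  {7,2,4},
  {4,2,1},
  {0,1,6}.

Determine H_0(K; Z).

H_0 = Z.

Take the total order 0 < 1 < 2 < 3 < 4 < 5 < 6 < 7 < 8 on the vertex set. Then K (dimension 2) consists of the simplices:

  0-simplices (9): [0], [1], [2], [3], [4], [5], [6], [7], [8]
  1-simplices (27): (27 of them)
  2-simplices (18): [0,1,5], [0,1,6], [0,3,4], [0,3,6], [0,4,7], [0,5,7], [1,2,4], [1,2,5], [1,4,8], [1,6,8], [2,3,5], [2,3,6], [2,4,7], [2,6,7], [3,4,8], [3,5,8], [5,7,8], [6,7,8]

Hence C_0 ≅ Z^9, C_1 ≅ Z^27, C_2 ≅ Z^18.

The boundary map ∂_1: C_1 → C_0 maps an edge to its endpoints' difference, ∂[p,q] = q − p. For instance
  ∂[2,6] = [6] − [2].
The resulting 9×27 matrix has rank 8, and its Smith normal form has invariant factors (1,1,1,1,1,1,1,1).

Boundary ∂_2: C_2 → C_1 sends each 2-simplex [p,q,r] to [q,r] − [p,r] + [p,q]. For instance
  ∂[0,4,7] = [4,7] − [0,7] + [0,4],
  ∂[2,3,6] = [3,6] − [2,6] + [2,3].
This gives a 27×18 integer matrix of rank 17; reducing to Smith normal form yields diagonal entries (1,1,1,1,1,1,1,1,1,1,1,1,1,1,1,1,1).

Computing H_k = (kernel of ∂_k) / (image of ∂_{k+1}):

  H_0: rank C_0 − rank ∂_1 = 9 − 8 = 1, and the invariant factors of ∂_1 are all 1, so H_0 = Z.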